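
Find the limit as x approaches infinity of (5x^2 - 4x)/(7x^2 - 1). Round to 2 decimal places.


For limits at infinity with equal-degree polynomials,
we compare leading coefficients.
Numerator leading term: 5x^2
Denominator leading term: 7x^2
Divide both by x^2:
lim = (5 - 4/x) / (7 - 1/x^2)
As x -> infinity, the 1/x and 1/x^2 terms vanish:
= 5/7 ≈ 0.71

0.71


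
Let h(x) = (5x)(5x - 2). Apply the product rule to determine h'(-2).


Let u(x) = 5x and v(x) = 5x - 2
u'(x) = 5
v'(x) = 5
Product rule: h'(x) = u'(x)*v(x) + u(x)*v'(x)
= 5 * (5x - 2) + (5x) * 5
At x = -2:
u(-2) = 5 * (-2) + 0 = -10
v(-2) = 5 * (-2) - 2 = -12
h'(-2) = 5 * (-12) + (-10) * 5
= -60 - 50
= -110

-110


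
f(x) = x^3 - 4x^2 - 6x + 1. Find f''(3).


First derivative:
f'(x) = 3x^2 - 8x - 6
Second derivative:
f''(x) = 6x - 8
Substitute x = 3:
f''(3) = 6 * 3 - 8
= 18 - 8
= 10

10


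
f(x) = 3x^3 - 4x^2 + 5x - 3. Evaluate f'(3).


Differentiate f(x) = 3x^3 - 4x^2 + 5x - 3 term by term:
f'(x) = 9x^2 - 8x + 5
Substitute x = 3:
f'(3) = 9 * 3^2 - 8 * 3 + 5
= 81 - 24 + 5
= 62

62


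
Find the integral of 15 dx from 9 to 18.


The integral of a constant k over [a, b] equals k * (b - a).
integral from 9 to 18 of 15 dx
= 15 * (18 - 9)
= 15 * 9
= 135

135


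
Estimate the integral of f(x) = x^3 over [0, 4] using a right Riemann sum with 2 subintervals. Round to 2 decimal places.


Right Riemann sum uses right endpoints of each subinterval.
Interval: [0, 4], n = 2
dx = (4 - 0) / 2 = 2
Right endpoints: [2, 4]
f values: [8, 64]
Sum = dx * (sum of f values)
= 2 * 72
= 144 = 144.00

144.00


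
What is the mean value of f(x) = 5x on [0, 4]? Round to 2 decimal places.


Average value = 1/(b-a) * integral from a to b of f(x) dx
First compute the integral of 5x:
F(x) = (5/2)x^2
F(4) = 5/2 * 16 + 0 * 4 = 40
F(0) = 5/2 * 0 + 0 * 0 = 0
Integral = 40 - 0 = 40
Average = 40 / (4 - 0) = 40 / 4
= 10 = 10.00

10.00


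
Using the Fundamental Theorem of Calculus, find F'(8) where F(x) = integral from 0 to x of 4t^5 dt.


By the Fundamental Theorem of Calculus (Part 1):
If F(x) = integral from 0 to x of f(t) dt, then F'(x) = f(x)
Here f(t) = 4t^5
So F'(x) = 4x^5
Evaluate at x = 8:
F'(8) = 4 * 8^5
= 4 * 32768
= 131072

131072


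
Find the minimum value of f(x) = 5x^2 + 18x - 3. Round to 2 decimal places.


For a quadratic f(x) = ax^2 + bx + c with a > 0, the minimum is at the vertex.
Vertex x-coordinate: x = -b/(2a)
x = -(18) / (2 * 5)
x = -18/10 = -9/5
Substitute back to find the minimum value:
f(-9/5) = 5 * (-9/5)^2 + 18 * (-9/5) - 3
= 81/5 - 162/5 - 3
= -96/5 = -19.20

-19.20


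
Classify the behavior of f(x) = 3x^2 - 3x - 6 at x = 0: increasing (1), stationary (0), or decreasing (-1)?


Compute f'(x) to determine behavior:
f'(x) = 6x - 3
f'(0) = 6 * 0 - 3
= 0 - 3
= -3
Since f'(0) < 0, the function is decreasing (-1)

-1


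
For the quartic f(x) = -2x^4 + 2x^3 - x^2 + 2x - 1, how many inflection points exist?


Inflection points occur where f''(x) = 0 and concavity changes.
f(x) = -2x^4 + 2x^3 - x^2 + 2x - 1
f'(x) = -8x^3 + 6x^2 - 2x + 2
f''(x) = -24x^2 + 12x - 2
This is a quadratic in x. Use the discriminant to count real roots.
Discriminant = (12)^2 - 4 * (-24) * (-2)
= 144 - 192
= -48
Since discriminant < 0, f''(x) = 0 has no real solutions.
Number of inflection points: 0

0


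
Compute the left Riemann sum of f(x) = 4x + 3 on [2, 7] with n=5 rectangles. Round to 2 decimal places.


Left Riemann sum uses left endpoints of each subinterval.
Interval: [2, 7], n = 5
dx = (7 - 2) / 5 = 1
Left endpoints: [2, 3, 4, 5, 6]
f values: [11, 15, 19, 23, 27]
Sum = dx * (sum of f values)
= 1 * 95
= 95 = 95.00

95.00


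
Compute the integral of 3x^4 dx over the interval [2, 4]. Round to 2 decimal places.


Find the antiderivative of 3x^4:
F(x) = 3/5 * x^5
Apply the Fundamental Theorem of Calculus:
F(4) - F(2)
= 3/5 * 4^5 - 3/5 * 2^5
= 3/5 * (1024 - 32)
= 3/5 * 992
= 2976/5 = 595.20

595.20


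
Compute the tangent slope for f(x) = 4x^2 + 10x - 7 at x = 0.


The slope of the tangent line equals f'(x) at the point.
f(x) = 4x^2 + 10x - 7
f'(x) = 8x + 10
At x = 0:
f'(0) = 8 * 0 + 10
= 0 + 10
= 10

10


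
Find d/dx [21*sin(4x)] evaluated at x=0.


Apply the chain rule to differentiate 21*sin(4x):
d/dx [21*sin(4x)]
= 21 * cos(4x) * d/dx(4x)
= 21 * 4 * cos(4x)
= 84 * cos(4x)
Evaluate at x = 0:
= 84 * cos(0)
= 84 * 1
= 84

84


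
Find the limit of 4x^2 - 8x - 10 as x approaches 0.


Since polynomials are continuous, we use direct substitution.
lim(x->0) of 4x^2 - 8x - 10
= 4 * 0^2 - 8 * 0 - 10
= 0 + 0 - 10
= -10

-10


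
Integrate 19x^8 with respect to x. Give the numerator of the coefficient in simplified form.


Apply the power rule for integration:
integral of ax^n dx = a/(n+1) * x^(n+1) + C
integral of 19x^8 dx
= 19/9 * x^9 + C
The coefficient in lowest terms is 19/9, and its numerator is 19

19


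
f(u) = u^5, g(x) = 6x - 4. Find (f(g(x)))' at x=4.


Using the chain rule: (f(g(x)))' = f'(g(x)) * g'(x)
First, find g(4):
g(4) = 6 * 4 - 4 = 20
Next, f'(u) = 5u^4
And g'(x) = 6
So f'(g(4)) * g'(4)
= 5 * 20^4 * 6
= 5 * 160000 * 6
= 4800000

4800000


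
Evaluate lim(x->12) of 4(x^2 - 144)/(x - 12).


Direct substitution gives 0/0, so we factor the numerator.
Factor: 4(x^2 - 144) = 4 * (x - 12)(x + 12)
Cancel the common factor (x - 12):
4(x^2 - 144)/(x - 12) = 4 * (x + 12)
Now substitute x = 12:
= 4 * (12 + 12) = 96

96


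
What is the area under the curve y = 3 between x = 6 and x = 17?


The area under a constant function y = 3 is a rectangle.
Width = 17 - 6 = 11
Height = 3
Area = width * height
= 11 * 3
= 33

33


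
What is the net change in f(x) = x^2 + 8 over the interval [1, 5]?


Net change = f(b) - f(a)
f(x) = x^2 + 8
Compute f(5):
f(5) = 1 * 5^2 + 0 * 5 + 8
= 25 + 0 + 8
= 33
Compute f(1):
f(1) = 1 * 1^2 + 0 * 1 + 8
= 1 + 0 + 8
= 9
Net change = 33 - 9 = 24

24


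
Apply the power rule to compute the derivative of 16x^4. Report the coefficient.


We apply the power rule: d/dx [ax^n] = a*n * x^(n-1)
d/dx [16x^4]
= 16 * 4 * x^(4-1)
= 64x^3
The coefficient is 64

64


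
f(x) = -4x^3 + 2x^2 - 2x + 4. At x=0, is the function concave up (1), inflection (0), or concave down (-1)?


Concavity is determined by the sign of f''(x).
f(x) = -4x^3 + 2x^2 - 2x + 4
f'(x) = -12x^2 + 4x - 2
f''(x) = -24x + 4
f''(0) = -24 * 0 + 4
= 0 + 4
= 4
Since f''(0) > 0, the function is concave up (1)

1


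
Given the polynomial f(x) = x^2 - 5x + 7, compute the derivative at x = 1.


Differentiate term by term using power and sum rules:
f(x) = x^2 - 5x + 7
f'(x) = 2x - 5
Substitute x = 1:
f'(1) = 2 * 1 - 5
= 2 - 5
= -3

-3


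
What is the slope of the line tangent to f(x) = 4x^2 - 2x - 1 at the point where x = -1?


The slope of the tangent line equals f'(x) at the point.
f(x) = 4x^2 - 2x - 1
f'(x) = 8x - 2
At x = -1:
f'(-1) = 8 * (-1) - 2
= -8 - 2
= -10

-10


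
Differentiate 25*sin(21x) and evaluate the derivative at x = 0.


Apply the chain rule to differentiate 25*sin(21x):
d/dx [25*sin(21x)]
= 25 * cos(21x) * d/dx(21x)
= 25 * 21 * cos(21x)
= 525 * cos(21x)
Evaluate at x = 0:
= 525 * cos(0)
= 525 * 1
= 525

525


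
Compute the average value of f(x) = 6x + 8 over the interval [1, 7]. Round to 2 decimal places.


Average value = 1/(b-a) * integral from a to b of f(x) dx
First compute the integral of 6x + 8:
F(x) = 3x^2 + 8x
F(7) = 3 * 49 + 8 * 7 = 203
F(1) = 3 * 1 + 8 * 1 = 11
Integral = 203 - 11 = 192
Average = 192 / (7 - 1) = 192 / 6
= 32 = 32.00

32.00


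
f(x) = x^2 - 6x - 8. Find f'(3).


Differentiate term by term using power and sum rules:
f(x) = x^2 - 6x - 8
f'(x) = 2x - 6
Substitute x = 3:
f'(3) = 2 * 3 - 6
= 6 - 6
= 0

0


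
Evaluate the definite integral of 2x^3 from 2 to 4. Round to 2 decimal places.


Find the antiderivative of 2x^3:
F(x) = 2/4 * x^4
Apply the Fundamental Theorem of Calculus:
F(4) - F(2)
= 2/4 * 4^4 - 2/4 * 2^4
= 2/4 * (256 - 16)
= 2/4 * 240
= 120 = 120.00

120.00


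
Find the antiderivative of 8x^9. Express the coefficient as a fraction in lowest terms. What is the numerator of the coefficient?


Apply the power rule for integration:
integral of ax^n dx = a/(n+1) * x^(n+1) + C
integral of 8x^9 dx
= 8/10 * x^10 + C
= 4/5 * x^10 + C
The coefficient in lowest terms is 4/5, and its numerator is 4

4


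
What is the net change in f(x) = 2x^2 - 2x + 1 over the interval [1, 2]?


Net change = f(b) - f(a)
f(x) = 2x^2 - 2x + 1
Compute f(2):
f(2) = 2 * 2^2 - 2 * 2 + 1
= 8 - 4 + 1
= 5
Compute f(1):
f(1) = 2 * 1^2 - 2 * 1 + 1
= 2 - 2 + 1
= 1
Net change = 5 - 1 = 4

4


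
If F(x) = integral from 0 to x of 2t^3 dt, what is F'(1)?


By the Fundamental Theorem of Calculus (Part 1):
If F(x) = integral from 0 to x of f(t) dt, then F'(x) = f(x)
Here f(t) = 2t^3
So F'(x) = 2x^3
Evaluate at x = 1:
F'(1) = 2 * 1^3
= 2 * 1
= 2

2


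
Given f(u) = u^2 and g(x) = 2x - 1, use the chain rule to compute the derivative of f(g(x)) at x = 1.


Using the chain rule: (f(g(x)))' = f'(g(x)) * g'(x)
First, find g(1):
g(1) = 2 * 1 - 1 = 1
Next, f'(u) = 2u
And g'(x) = 2
So f'(g(1)) * g'(1)
= 2 * 1 * 2
= 4

4


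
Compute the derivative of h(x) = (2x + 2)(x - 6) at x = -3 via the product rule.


Let u(x) = 2x + 2 and v(x) = x - 6
u'(x) = 2
v'(x) = 1
Product rule: h'(x) = u'(x)*v(x) + u(x)*v'(x)
= 2 * (x - 6) + (2x + 2) * 1
At x = -3:
u(-3) = 2 * (-3) + 2 = -4
v(-3) = 1 * (-3) - 6 = -9
h'(-3) = 2 * (-9) + (-4) * 1
= -18 - 4
= -22

-22


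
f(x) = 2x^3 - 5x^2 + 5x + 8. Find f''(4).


First derivative:
f'(x) = 6x^2 - 10x + 5
Second derivative:
f''(x) = 12x - 10
Substitute x = 4:
f''(4) = 12 * 4 - 10
= 48 - 10
= 38

38


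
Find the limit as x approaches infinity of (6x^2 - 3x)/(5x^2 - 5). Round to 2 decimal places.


For limits at infinity with equal-degree polynomials,
we compare leading coefficients.
Numerator leading term: 6x^2
Denominator leading term: 5x^2
Divide both by x^2:
lim = (6 - 3/x) / (5 - 5/x^2)
As x -> infinity, the 1/x and 1/x^2 terms vanish:
= 6/5 = 1.20

1.20


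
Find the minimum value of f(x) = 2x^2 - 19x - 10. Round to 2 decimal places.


For a quadratic f(x) = ax^2 + bx + c with a > 0, the minimum is at the vertex.
Vertex x-coordinate: x = -b/(2a)
x = -(-19) / (2 * 2)
x = 19/4
Substitute back to find the minimum value:
f(19/4) = 2 * (19/4)^2 - 19 * (19/4) - 10
= 361/8 - 361/4 - 10
= -441/8 ≈ -55.13

-55.13


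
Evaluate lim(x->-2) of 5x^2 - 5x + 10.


Since polynomials are continuous, we use direct substitution.
lim(x->-2) of 5x^2 - 5x + 10
= 5 * (-2)^2 - 5 * (-2) + 10
= 20 + 10 + 10
= 40

40


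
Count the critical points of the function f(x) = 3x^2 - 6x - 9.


Find where f'(x) = 0:
f'(x) = 6x - 6
Set f'(x) = 0:
6x - 6 = 0
x = 6 / 6 = 1
This is a linear equation in x, so there is exactly one solution.
Number of critical points: 1

1


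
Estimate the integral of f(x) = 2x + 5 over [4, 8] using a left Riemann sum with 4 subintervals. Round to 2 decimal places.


Left Riemann sum uses left endpoints of each subinterval.
Interval: [4, 8], n = 4
dx = (8 - 4) / 4 = 1
Left endpoints: [4, 5, 6, 7]
f values: [13, 15, 17, 19]
Sum = dx * (sum of f values)
= 1 * 64
= 64 = 64.00

64.00


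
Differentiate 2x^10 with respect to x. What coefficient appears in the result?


We apply the power rule: d/dx [ax^n] = a*n * x^(n-1)
d/dx [2x^10]
= 2 * 10 * x^(10-1)
= 20x^9
The coefficient is 20

20


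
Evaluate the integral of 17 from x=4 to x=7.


The integral of a constant k over [a, b] equals k * (b - a).
integral from 4 to 7 of 17 dx
= 17 * (7 - 4)
= 17 * 3
= 51

51


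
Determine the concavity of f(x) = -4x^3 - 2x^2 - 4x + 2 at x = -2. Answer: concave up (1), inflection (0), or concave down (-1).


Concavity is determined by the sign of f''(x).
f(x) = -4x^3 - 2x^2 - 4x + 2
f'(x) = -12x^2 - 4x - 4
f''(x) = -24x - 4
f''(-2) = -24 * (-2) - 4
= 48 - 4
= 44
Since f''(-2) > 0, the function is concave up (1)

1


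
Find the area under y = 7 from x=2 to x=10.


The area under a constant function y = 7 is a rectangle.
Width = 10 - 2 = 8
Height = 7
Area = width * height
= 8 * 7
= 56

56


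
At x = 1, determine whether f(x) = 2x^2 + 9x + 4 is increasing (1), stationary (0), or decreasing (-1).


Compute f'(x) to determine behavior:
f'(x) = 4x + 9
f'(1) = 4 * 1 + 9
= 4 + 9
= 13
Since f'(1) > 0, the function is increasing (1)

1


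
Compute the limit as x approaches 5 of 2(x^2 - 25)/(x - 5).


Direct substitution gives 0/0, so we factor the numerator.
Factor: 2(x^2 - 25) = 2 * (x - 5)(x + 5)
Cancel the common factor (x - 5):
2(x^2 - 25)/(x - 5) = 2 * (x + 5)
Now substitute x = 5:
= 2 * (5 + 5) = 20

20


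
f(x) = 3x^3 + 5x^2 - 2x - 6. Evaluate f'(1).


Differentiate f(x) = 3x^3 + 5x^2 - 2x - 6 term by term:
f'(x) = 9x^2 + 10x - 2
Substitute x = 1:
f'(1) = 9 * 1^2 + 10 * 1 - 2
= 9 + 10 - 2
= 17

17


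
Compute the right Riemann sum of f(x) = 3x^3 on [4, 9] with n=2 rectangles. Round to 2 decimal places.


Right Riemann sum uses right endpoints of each subinterval.
Interval: [4, 9], n = 2
dx = (9 - 4) / 2 = 5/2
Right endpoints: [13/2, 9]
f values: [6591/8, 2187]
Sum = dx * (sum of f values)
= 5/2 * 24087/8
= 120435/16 ≈ 7527.19

7527.19


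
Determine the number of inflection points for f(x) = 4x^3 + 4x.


Inflection points occur where f''(x) = 0 and concavity changes.
f(x) = 4x^3 + 4x
f'(x) = 12x^2 + 4
f''(x) = 24x
Set f''(x) = 0:
24x = 0
x = 0 / 24 = 0
Since f''(x) is linear (degree 1), it changes sign at this point.
Therefore there is exactly 1 inflection point.

1


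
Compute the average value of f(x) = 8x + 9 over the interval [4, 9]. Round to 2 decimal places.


Average value = 1/(b-a) * integral from a to b of f(x) dx
First compute the integral of 8x + 9:
F(x) = 4x^2 + 9x
F(9) = 4 * 81 + 9 * 9 = 405
F(4) = 4 * 16 + 9 * 4 = 100
Integral = 405 - 100 = 305
Average = 305 / (9 - 4) = 305 / 5
= 61 = 61.00

61.00


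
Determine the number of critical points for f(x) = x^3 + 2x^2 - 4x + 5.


Find where f'(x) = 0:
f(x) = x^3 + 2x^2 - 4x + 5
f'(x) = 3x^2 + 4x - 4
This is a quadratic in x. Use the discriminant to count real roots.
Discriminant = (4)^2 - 4 * 3 * (-4)
= 16 - (-48)
= 64
Since discriminant > 0, f'(x) = 0 has 2 real solutions.
Number of critical points: 2

2


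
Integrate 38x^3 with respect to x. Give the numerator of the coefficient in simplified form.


Apply the power rule for integration:
integral of ax^n dx = a/(n+1) * x^(n+1) + C
integral of 38x^3 dx
= 38/4 * x^4 + C
= 19/2 * x^4 + C
The coefficient in lowest terms is 19/2, and its numerator is 19

19


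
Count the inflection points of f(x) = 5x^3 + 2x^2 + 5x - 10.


Inflection points occur where f''(x) = 0 and concavity changes.
f(x) = 5x^3 + 2x^2 + 5x - 10
f'(x) = 15x^2 + 4x + 5
f''(x) = 30x + 4
Set f''(x) = 0:
30x + 4 = 0
x = -4 / 30 = -2/15
Since f''(x) is linear (degree 1), it changes sign at this point.
Therefore there is exactly 1 inflection point.

1


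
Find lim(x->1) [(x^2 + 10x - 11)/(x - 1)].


Direct substitution gives 0/0, so we factor the numerator.
Factor: (x^2 + 10x - 11) = (x - 1)(x + 11)
Cancel the common factor (x - 1):
(x^2 + 10x - 11)/(x - 1) = (x + 11)
Now substitute x = 1:
= (1) - (-11) = 12

12


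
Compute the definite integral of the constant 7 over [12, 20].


The integral of a constant k over [a, b] equals k * (b - a).
integral from 12 to 20 of 7 dx
= 7 * (20 - 12)
= 7 * 8
= 56

56


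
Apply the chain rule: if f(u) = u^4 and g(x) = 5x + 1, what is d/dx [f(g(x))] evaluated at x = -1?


Using the chain rule: (f(g(x)))' = f'(g(x)) * g'(x)
First, find g(-1):
g(-1) = 5 * (-1) + 1 = -4
Next, f'(u) = 4u^3
And g'(x) = 5
So f'(g(-1)) * g'(-1)
= 4 * (-4)^3 * 5
= 4 * (-64) * 5
= -1280

-1280


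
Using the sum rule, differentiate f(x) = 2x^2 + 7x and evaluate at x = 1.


Differentiate term by term using power and sum rules:
f(x) = 2x^2 + 7x
f'(x) = 4x + 7
Substitute x = 1:
f'(1) = 4 * 1 + 7
= 4 + 7
= 11

11


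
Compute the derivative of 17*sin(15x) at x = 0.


Apply the chain rule to differentiate 17*sin(15x):
d/dx [17*sin(15x)]
= 17 * cos(15x) * d/dx(15x)
= 17 * 15 * cos(15x)
= 255 * cos(15x)
Evaluate at x = 0:
= 255 * cos(0)
= 255 * 1
= 255

255


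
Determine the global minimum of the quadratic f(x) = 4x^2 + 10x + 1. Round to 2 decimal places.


For a quadratic f(x) = ax^2 + bx + c with a > 0, the minimum is at the vertex.
Vertex x-coordinate: x = -b/(2a)
x = -(10) / (2 * 4)
x = -10/8 = -5/4
Substitute back to find the minimum value:
f(-5/4) = 4 * (-5/4)^2 + 10 * (-5/4) + 1
= 25/4 - 25/2 + 1
= -21/4 = -5.25

-5.25


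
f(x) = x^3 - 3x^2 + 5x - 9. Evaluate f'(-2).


Differentiate f(x) = x^3 - 3x^2 + 5x - 9 term by term:
f'(x) = 3x^2 - 6x + 5
Substitute x = -2:
f'(-2) = 3 * (-2)^2 - 6 * (-2) + 5
= 12 + 12 + 5
= 29

29


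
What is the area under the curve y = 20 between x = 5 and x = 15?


The area under a constant function y = 20 is a rectangle.
Width = 15 - 5 = 10
Height = 20
Area = width * height
= 10 * 20
= 200

200


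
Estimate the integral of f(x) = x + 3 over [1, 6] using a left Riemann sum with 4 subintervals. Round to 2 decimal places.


Left Riemann sum uses left endpoints of each subinterval.
Interval: [1, 6], n = 4
dx = (6 - 1) / 4 = 5/4
Left endpoints: [1, 9/4, 7/2, 19/4]
f values: [4, 21/4, 13/2, 31/4]
Sum = dx * (sum of f values)
= 5/4 * 47/2
= 235/8 ≈ 29.38

29.38


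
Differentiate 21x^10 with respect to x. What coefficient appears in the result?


We apply the power rule: d/dx [ax^n] = a*n * x^(n-1)
d/dx [21x^10]
= 21 * 10 * x^(10-1)
= 210x^9
The coefficient is 210

210


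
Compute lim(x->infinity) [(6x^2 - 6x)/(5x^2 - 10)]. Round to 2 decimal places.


For limits at infinity with equal-degree polynomials,
we compare leading coefficients.
Numerator leading term: 6x^2
Denominator leading term: 5x^2
Divide both by x^2:
lim = (6 - 6/x) / (5 - 10/x^2)
As x -> infinity, the 1/x and 1/x^2 terms vanish:
= 6/5 = 1.20

1.20


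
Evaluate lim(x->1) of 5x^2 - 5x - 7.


Since polynomials are continuous, we use direct substitution.
lim(x->1) of 5x^2 - 5x - 7
= 5 * 1^2 - 5 * 1 - 7
= 5 - 5 - 7
= -7

-7


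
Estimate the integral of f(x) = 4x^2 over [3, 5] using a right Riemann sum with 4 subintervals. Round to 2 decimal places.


Right Riemann sum uses right endpoints of each subinterval.
Interval: [3, 5], n = 4
dx = (5 - 3) / 4 = 1/2
Right endpoints: [7/2, 4, 9/2, 5]
f values: [49, 64, 81, 100]
Sum = dx * (sum of f values)
= 1/2 * 294
= 147 = 147.00

147.00


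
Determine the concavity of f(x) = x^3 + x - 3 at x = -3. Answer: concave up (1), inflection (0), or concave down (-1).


Concavity is determined by the sign of f''(x).
f(x) = x^3 + x - 3
f'(x) = 3x^2 + 1
f''(x) = 6x
f''(-3) = 6 * (-3) + 0
= -18 + 0
= -18
Since f''(-3) < 0, the function is concave down (-1)

-1


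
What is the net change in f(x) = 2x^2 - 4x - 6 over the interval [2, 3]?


Net change = f(b) - f(a)
f(x) = 2x^2 - 4x - 6
Compute f(3):
f(3) = 2 * 3^2 - 4 * 3 - 6
= 18 - 12 - 6
= 0
Compute f(2):
f(2) = 2 * 2^2 - 4 * 2 - 6
= 8 - 8 - 6
= -6
Net change = 0 - (-6) = 6

6


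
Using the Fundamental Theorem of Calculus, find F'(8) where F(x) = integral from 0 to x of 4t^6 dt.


By the Fundamental Theorem of Calculus (Part 1):
If F(x) = integral from 0 to x of f(t) dt, then F'(x) = f(x)
Here f(t) = 4t^6
So F'(x) = 4x^6
Evaluate at x = 8:
F'(8) = 4 * 8^6
= 4 * 262144
= 1048576

1048576


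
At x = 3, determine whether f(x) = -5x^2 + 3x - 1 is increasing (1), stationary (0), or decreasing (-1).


Compute f'(x) to determine behavior:
f'(x) = -10x + 3
f'(3) = -10 * 3 + 3
= -30 + 3
= -27
Since f'(3) < 0, the function is decreasing (-1)

-1


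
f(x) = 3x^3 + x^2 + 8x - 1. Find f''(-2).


First derivative:
f'(x) = 9x^2 + 2x + 8
Second derivative:
f''(x) = 18x + 2
Substitute x = -2:
f''(-2) = 18 * (-2) + 2
= -36 + 2
= -34

-34


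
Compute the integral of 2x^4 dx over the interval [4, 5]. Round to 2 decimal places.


Find the antiderivative of 2x^4:
F(x) = 2/5 * x^5
Apply the Fundamental Theorem of Calculus:
F(5) - F(4)
= 2/5 * 5^5 - 2/5 * 4^5
= 2/5 * (3125 - 1024)
= 2/5 * 2101
= 4202/5 = 840.40

840.40


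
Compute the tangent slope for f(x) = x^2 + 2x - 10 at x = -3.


The slope of the tangent line equals f'(x) at the point.
f(x) = x^2 + 2x - 10
f'(x) = 2x + 2
At x = -3:
f'(-3) = 2 * (-3) + 2
= -6 + 2
= -4

-4


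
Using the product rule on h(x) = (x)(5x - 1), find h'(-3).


Let u(x) = x and v(x) = 5x - 1
u'(x) = 1
v'(x) = 5
Product rule: h'(x) = u'(x)*v(x) + u(x)*v'(x)
= 1 * (5x - 1) + (x) * 5
At x = -3:
u(-3) = 1 * (-3) + 0 = -3
v(-3) = 5 * (-3) - 1 = -16
h'(-3) = 1 * (-16) + (-3) * 5
= -16 - 15
= -31

-31


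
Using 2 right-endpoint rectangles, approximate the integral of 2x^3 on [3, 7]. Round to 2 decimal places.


Right Riemann sum uses right endpoints of each subinterval.
Interval: [3, 7], n = 2
dx = (7 - 3) / 2 = 2
Right endpoints: [5, 7]
f values: [250, 686]
Sum = dx * (sum of f values)
= 2 * 936
= 1872 = 1872.00

1872.00


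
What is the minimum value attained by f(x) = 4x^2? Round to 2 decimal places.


For a quadratic f(x) = ax^2 + bx + c with a > 0, the minimum is at the vertex.
Vertex x-coordinate: x = -b/(2a)
x = -(0) / (2 * 4)
x = 0/8 = 0
Substitute back to find the minimum value:
f(0) = 4 * 0^2 + 0 * 0 + 0
= 0 + 0 + 0
= 0 = 0.00

0.00


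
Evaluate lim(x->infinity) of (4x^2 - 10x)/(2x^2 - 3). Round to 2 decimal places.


For limits at infinity with equal-degree polynomials,
we compare leading coefficients.
Numerator leading term: 4x^2
Denominator leading term: 2x^2
Divide both by x^2:
lim = (4 - 10/x) / (2 - 3/x^2)
As x -> infinity, the 1/x and 1/x^2 terms vanish:
= 4/2 = 2 = 2.00

2.00


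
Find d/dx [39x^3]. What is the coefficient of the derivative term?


We apply the power rule: d/dx [ax^n] = a*n * x^(n-1)
d/dx [39x^3]
= 39 * 3 * x^(3-1)
= 117x^2
The coefficient is 117

117


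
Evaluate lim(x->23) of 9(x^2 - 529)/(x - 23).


Direct substitution gives 0/0, so we factor the numerator.
Factor: 9(x^2 - 529) = 9 * (x - 23)(x + 23)
Cancel the common factor (x - 23):
9(x^2 - 529)/(x - 23) = 9 * (x + 23)
Now substitute x = 23:
= 9 * (23 + 23) = 414

414


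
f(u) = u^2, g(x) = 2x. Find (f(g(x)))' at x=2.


Using the chain rule: (f(g(x)))' = f'(g(x)) * g'(x)
First, find g(2):
g(2) = 2 * 2 + 0 = 4
Next, f'(u) = 2u
And g'(x) = 2
So f'(g(2)) * g'(2)
= 2 * 4 * 2
= 16

16


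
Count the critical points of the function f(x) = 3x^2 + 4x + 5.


Find where f'(x) = 0:
f'(x) = 6x + 4
Set f'(x) = 0:
6x + 4 = 0
x = -4 / 6 = -2/3
This is a linear equation in x, so there is exactly one solution.
Number of critical points: 1

1


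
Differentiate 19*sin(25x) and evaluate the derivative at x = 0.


Apply the chain rule to differentiate 19*sin(25x):
d/dx [19*sin(25x)]
= 19 * cos(25x) * d/dx(25x)
= 19 * 25 * cos(25x)
= 475 * cos(25x)
Evaluate at x = 0:
= 475 * cos(0)
= 475 * 1
= 475

475


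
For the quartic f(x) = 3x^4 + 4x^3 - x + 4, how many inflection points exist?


Inflection points occur where f''(x) = 0 and concavity changes.
f(x) = 3x^4 + 4x^3 - x + 4
f'(x) = 12x^3 + 12x^2 - 1
f''(x) = 36x^2 + 24x
This is a quadratic in x. Use the discriminant to count real roots.
Discriminant = (24)^2 - 4 * 36 * 0
= 576 - 0
= 576
Since discriminant > 0, f''(x) = 0 has 2 distinct real solutions.
A quadratic with two distinct real roots changes sign at each root, so concavity changes at both.
Number of inflection points: 2

2


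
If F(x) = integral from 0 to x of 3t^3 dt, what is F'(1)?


By the Fundamental Theorem of Calculus (Part 1):
If F(x) = integral from 0 to x of f(t) dt, then F'(x) = f(x)
Here f(t) = 3t^3
So F'(x) = 3x^3
Evaluate at x = 1:
F'(1) = 3 * 1^3
= 3 * 1
= 3

3


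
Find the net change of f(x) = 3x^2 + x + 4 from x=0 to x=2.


Net change = f(b) - f(a)
f(x) = 3x^2 + x + 4
Compute f(2):
f(2) = 3 * 2^2 + 1 * 2 + 4
= 12 + 2 + 4
= 18
Compute f(0):
f(0) = 3 * 0^2 + 1 * 0 + 4
= 0 + 0 + 4
= 4
Net change = 18 - 4 = 14

14


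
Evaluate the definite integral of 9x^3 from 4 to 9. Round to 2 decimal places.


Find the antiderivative of 9x^3:
F(x) = 9/4 * x^4
Apply the Fundamental Theorem of Calculus:
F(9) - F(4)
= 9/4 * 9^4 - 9/4 * 4^4
= 9/4 * (6561 - 256)
= 9/4 * 6305
= 56745/4 = 14186.25

14186.25


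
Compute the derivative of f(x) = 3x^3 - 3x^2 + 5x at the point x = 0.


Differentiate f(x) = 3x^3 - 3x^2 + 5x term by term:
f'(x) = 9x^2 - 6x + 5
Substitute x = 0:
f'(0) = 9 * 0^2 - 6 * 0 + 5
= 0 + 0 + 5
= 5

5


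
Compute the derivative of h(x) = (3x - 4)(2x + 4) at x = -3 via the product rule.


Let u(x) = 3x - 4 and v(x) = 2x + 4
u'(x) = 3
v'(x) = 2
Product rule: h'(x) = u'(x)*v(x) + u(x)*v'(x)
= 3 * (2x + 4) + (3x - 4) * 2
At x = -3:
u(-3) = 3 * (-3) - 4 = -13
v(-3) = 2 * (-3) + 4 = -2
h'(-3) = 3 * (-2) + (-13) * 2
= -6 - 26
= -32

-32


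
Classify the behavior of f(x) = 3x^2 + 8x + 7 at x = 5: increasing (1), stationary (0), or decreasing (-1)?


Compute f'(x) to determine behavior:
f'(x) = 6x + 8
f'(5) = 6 * 5 + 8
= 30 + 8
= 38
Since f'(5) > 0, the function is increasing (1)

1


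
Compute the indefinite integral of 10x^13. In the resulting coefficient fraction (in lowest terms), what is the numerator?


Apply the power rule for integration:
integral of ax^n dx = a/(n+1) * x^(n+1) + C
integral of 10x^13 dx
= 10/14 * x^14 + C
= 5/7 * x^14 + C
The coefficient in lowest terms is 5/7, and its numerator is 5

5


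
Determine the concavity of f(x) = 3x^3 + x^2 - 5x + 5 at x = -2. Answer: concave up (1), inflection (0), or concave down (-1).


Concavity is determined by the sign of f''(x).
f(x) = 3x^3 + x^2 - 5x + 5
f'(x) = 9x^2 + 2x - 5
f''(x) = 18x + 2
f''(-2) = 18 * (-2) + 2
= -36 + 2
= -34
Since f''(-2) < 0, the function is concave down (-1)

-1


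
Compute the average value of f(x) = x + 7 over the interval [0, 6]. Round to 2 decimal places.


Average value = 1/(b-a) * integral from a to b of f(x) dx
First compute the integral of x + 7:
F(x) = (1/2)x^2 + 7x
F(6) = 1/2 * 36 + 7 * 6 = 60
F(0) = 1/2 * 0 + 7 * 0 = 0
Integral = 60 - 0 = 60
Average = 60 / (6 - 0) = 60 / 6
= 10 = 10.00

10.00


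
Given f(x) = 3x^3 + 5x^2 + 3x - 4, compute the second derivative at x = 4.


First derivative:
f'(x) = 9x^2 + 10x + 3
Second derivative:
f''(x) = 18x + 10
Substitute x = 4:
f''(4) = 18 * 4 + 10
= 72 + 10
= 82

82


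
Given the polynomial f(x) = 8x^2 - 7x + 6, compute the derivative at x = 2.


Differentiate term by term using power and sum rules:
f(x) = 8x^2 - 7x + 6
f'(x) = 16x - 7
Substitute x = 2:
f'(2) = 16 * 2 - 7
= 32 - 7
= 25

25


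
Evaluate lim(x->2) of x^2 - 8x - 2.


Since polynomials are continuous, we use direct substitution.
lim(x->2) of x^2 - 8x - 2
= 1 * 2^2 - 8 * 2 - 2
= 4 - 16 - 2
= -14

-14


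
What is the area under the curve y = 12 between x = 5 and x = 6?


The area under a constant function y = 12 is a rectangle.
Width = 6 - 5 = 1
Height = 12
Area = width * height
= 1 * 12
= 12

12


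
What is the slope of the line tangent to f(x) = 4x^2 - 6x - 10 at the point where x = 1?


The slope of the tangent line equals f'(x) at the point.
f(x) = 4x^2 - 6x - 10
f'(x) = 8x - 6
At x = 1:
f'(1) = 8 * 1 - 6
= 8 - 6
= 2

2


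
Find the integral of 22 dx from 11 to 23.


The integral of a constant k over [a, b] equals k * (b - a).
integral from 11 to 23 of 22 dx
= 22 * (23 - 11)
= 22 * 12
= 264

264


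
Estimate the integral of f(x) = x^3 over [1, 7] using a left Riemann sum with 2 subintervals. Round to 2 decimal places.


Left Riemann sum uses left endpoints of each subinterval.
Interval: [1, 7], n = 2
dx = (7 - 1) / 2 = 3
Left endpoints: [1, 4]
f values: [1, 64]
Sum = dx * (sum of f values)
= 3 * 65
= 195 = 195.00

195.00


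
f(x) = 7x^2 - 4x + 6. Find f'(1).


Differentiate term by term using power and sum rules:
f(x) = 7x^2 - 4x + 6
f'(x) = 14x - 4
Substitute x = 1:
f'(1) = 14 * 1 - 4
= 14 - 4
= 10

10


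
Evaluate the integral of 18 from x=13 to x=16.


The integral of a constant k over [a, b] equals k * (b - a).
integral from 13 to 16 of 18 dx
= 18 * (16 - 13)
= 18 * 3
= 54

54


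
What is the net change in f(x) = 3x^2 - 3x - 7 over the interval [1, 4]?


Net change = f(b) - f(a)
f(x) = 3x^2 - 3x - 7
Compute f(4):
f(4) = 3 * 4^2 - 3 * 4 - 7
= 48 - 12 - 7
= 29
Compute f(1):
f(1) = 3 * 1^2 - 3 * 1 - 7
= 3 - 3 - 7
= -7
Net change = 29 - (-7) = 36

36


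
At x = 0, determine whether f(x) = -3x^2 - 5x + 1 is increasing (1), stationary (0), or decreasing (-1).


Compute f'(x) to determine behavior:
f'(x) = -6x - 5
f'(0) = -6 * 0 - 5
= 0 - 5
= -5
Since f'(0) < 0, the function is decreasing (-1)

-1


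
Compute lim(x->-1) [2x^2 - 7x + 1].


Since polynomials are continuous, we use direct substitution.
lim(x->-1) of 2x^2 - 7x + 1
= 2 * (-1)^2 - 7 * (-1) + 1
= 2 + 7 + 1
= 10

10


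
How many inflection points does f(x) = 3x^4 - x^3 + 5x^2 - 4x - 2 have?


Inflection points occur where f''(x) = 0 and concavity changes.
f(x) = 3x^4 - x^3 + 5x^2 - 4x - 2
f'(x) = 12x^3 - 3x^2 + 10x - 4
f''(x) = 36x^2 - 6x + 10
This is a quadratic in x. Use the discriminant to count real roots.
Discriminant = (-6)^2 - 4 * 36 * 10
= 36 - 1440
= -1404
Since discriminant < 0, f''(x) = 0 has no real solutions.
Number of inflection points: 0

0


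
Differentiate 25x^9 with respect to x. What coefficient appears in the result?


We apply the power rule: d/dx [ax^n] = a*n * x^(n-1)
d/dx [25x^9]
= 25 * 9 * x^(9-1)
= 225x^8
The coefficient is 225

225


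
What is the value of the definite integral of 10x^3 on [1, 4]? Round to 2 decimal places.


Find the antiderivative of 10x^3:
F(x) = 10/4 * x^4
Apply the Fundamental Theorem of Calculus:
F(4) - F(1)
= 10/4 * 4^4 - 10/4 * 1^4
= 10/4 * (256 - 1)
= 10/4 * 255
= 1275/2 = 637.50

637.50


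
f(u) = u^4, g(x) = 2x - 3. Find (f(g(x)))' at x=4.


Using the chain rule: (f(g(x)))' = f'(g(x)) * g'(x)
First, find g(4):
g(4) = 2 * 4 - 3 = 5
Next, f'(u) = 4u^3
And g'(x) = 2
So f'(g(4)) * g'(4)
= 4 * 5^3 * 2
= 4 * 125 * 2
= 1000

1000


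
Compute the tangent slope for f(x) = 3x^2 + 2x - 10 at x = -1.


The slope of the tangent line equals f'(x) at the point.
f(x) = 3x^2 + 2x - 10
f'(x) = 6x + 2
At x = -1:
f'(-1) = 6 * (-1) + 2
= -6 + 2
= -4

-4


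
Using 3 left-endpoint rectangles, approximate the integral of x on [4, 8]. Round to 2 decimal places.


Left Riemann sum uses left endpoints of each subinterval.
Interval: [4, 8], n = 3
dx = (8 - 4) / 3 = 4/3
Left endpoints: [4, 16/3, 20/3]
f values: [4, 16/3, 20/3]
Sum = dx * (sum of f values)
= 4/3 * 16
= 64/3 ≈ 21.33

21.33


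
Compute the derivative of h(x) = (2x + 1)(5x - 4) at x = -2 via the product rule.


Let u(x) = 2x + 1 and v(x) = 5x - 4
u'(x) = 2
v'(x) = 5
Product rule: h'(x) = u'(x)*v(x) + u(x)*v'(x)
= 2 * (5x - 4) + (2x + 1) * 5
At x = -2:
u(-2) = 2 * (-2) + 1 = -3
v(-2) = 5 * (-2) - 4 = -14
h'(-2) = 2 * (-14) + (-3) * 5
= -28 - 15
= -43

-43


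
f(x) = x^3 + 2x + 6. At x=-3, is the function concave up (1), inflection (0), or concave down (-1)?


Concavity is determined by the sign of f''(x).
f(x) = x^3 + 2x + 6
f'(x) = 3x^2 + 2
f''(x) = 6x
f''(-3) = 6 * (-3) + 0
= -18 + 0
= -18
Since f''(-3) < 0, the function is concave down (-1)

-1


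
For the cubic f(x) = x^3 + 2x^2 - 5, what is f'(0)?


Differentiate f(x) = x^3 + 2x^2 - 5 term by term:
f'(x) = 3x^2 + 4x
Substitute x = 0:
f'(0) = 3 * 0^2 + 4 * 0 + 0
= 0 + 0 + 0
= 0

0


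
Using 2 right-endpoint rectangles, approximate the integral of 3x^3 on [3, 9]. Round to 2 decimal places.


Right Riemann sum uses right endpoints of each subinterval.
Interval: [3, 9], n = 2
dx = (9 - 3) / 2 = 3
Right endpoints: [6, 9]
f values: [648, 2187]
Sum = dx * (sum of f values)
= 3 * 2835
= 8505 = 8505.00

8505.00


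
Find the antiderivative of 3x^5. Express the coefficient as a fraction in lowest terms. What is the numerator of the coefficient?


Apply the power rule for integration:
integral of ax^n dx = a/(n+1) * x^(n+1) + C
integral of 3x^5 dx
= 3/6 * x^6 + C
= 1/2 * x^6 + C
The coefficient in lowest terms is 1/2, and its numerator is 1

1


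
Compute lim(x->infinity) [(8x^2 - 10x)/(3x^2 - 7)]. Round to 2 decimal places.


For limits at infinity with equal-degree polynomials,
we compare leading coefficients.
Numerator leading term: 8x^2
Denominator leading term: 3x^2
Divide both by x^2:
lim = (8 - 10/x) / (3 - 7/x^2)
As x -> infinity, the 1/x and 1/x^2 terms vanish:
= 8/3 ≈ 2.67

2.67


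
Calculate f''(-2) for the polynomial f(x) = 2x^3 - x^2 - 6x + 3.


First derivative:
f'(x) = 6x^2 - 2x - 6
Second derivative:
f''(x) = 12x - 2
Substitute x = -2:
f''(-2) = 12 * (-2) - 2
= -24 - 2
= -26

-26


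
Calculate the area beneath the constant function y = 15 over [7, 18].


The area under a constant function y = 15 is a rectangle.
Width = 18 - 7 = 11
Height = 15
Area = width * height
= 11 * 15
= 165

165


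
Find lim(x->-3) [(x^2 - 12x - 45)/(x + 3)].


Direct substitution gives 0/0, so we factor the numerator.
Factor: (x^2 - 12x - 45) = (x + 3)(x - 15)
Cancel the common factor (x + 3):
(x^2 - 12x - 45)/(x + 3) = (x - 15)
Now substitute x = -3:
= (-3) - (15) = -18

-18


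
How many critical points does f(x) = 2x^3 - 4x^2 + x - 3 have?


Find where f'(x) = 0:
f(x) = 2x^3 - 4x^2 + x - 3
f'(x) = 6x^2 - 8x + 1
This is a quadratic in x. Use the discriminant to count real roots.
Discriminant = (-8)^2 - 4 * 6 * 1
= 64 - 24
= 40
Since discriminant > 0, f'(x) = 0 has 2 real solutions.
Number of critical points: 2

2


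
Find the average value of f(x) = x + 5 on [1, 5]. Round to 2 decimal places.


Average value = 1/(b-a) * integral from a to b of f(x) dx
First compute the integral of x + 5:
F(x) = (1/2)x^2 + 5x
F(5) = 1/2 * 25 + 5 * 5 = 75/2
F(1) = 1/2 * 1 + 5 * 1 = 11/2
Integral = 75/2 - 11/2 = 32
Average = 32 / (5 - 1) = 32 / 4
= 8 = 8.00

8.00


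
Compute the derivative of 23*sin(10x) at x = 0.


Apply the chain rule to differentiate 23*sin(10x):
d/dx [23*sin(10x)]
= 23 * cos(10x) * d/dx(10x)
= 23 * 10 * cos(10x)
= 230 * cos(10x)
Evaluate at x = 0:
= 230 * cos(0)
= 230 * 1
= 230

230


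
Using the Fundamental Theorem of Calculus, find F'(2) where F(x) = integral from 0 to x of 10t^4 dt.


By the Fundamental Theorem of Calculus (Part 1):
If F(x) = integral from 0 to x of f(t) dt, then F'(x) = f(x)
Here f(t) = 10t^4
So F'(x) = 10x^4
Evaluate at x = 2:
F'(2) = 10 * 2^4
= 10 * 16
= 160

160


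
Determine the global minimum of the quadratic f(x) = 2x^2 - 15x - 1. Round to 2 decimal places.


For a quadratic f(x) = ax^2 + bx + c with a > 0, the minimum is at the vertex.
Vertex x-coordinate: x = -b/(2a)
x = -(-15) / (2 * 2)
x = 15/4
Substitute back to find the minimum value:
f(15/4) = 2 * (15/4)^2 - 15 * (15/4) - 1
= 225/8 - 225/4 - 1
= -233/8 ≈ -29.13

-29.13


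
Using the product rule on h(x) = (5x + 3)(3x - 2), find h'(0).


Let u(x) = 5x + 3 and v(x) = 3x - 2
u'(x) = 5
v'(x) = 3
Product rule: h'(x) = u'(x)*v(x) + u(x)*v'(x)
= 5 * (3x - 2) + (5x + 3) * 3
At x = 0:
u(0) = 5 * 0 + 3 = 3
v(0) = 3 * 0 - 2 = -2
h'(0) = 5 * (-2) + 3 * 3
= -10 + 9
= -1

-1


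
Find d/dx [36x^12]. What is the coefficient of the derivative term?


We apply the power rule: d/dx [ax^n] = a*n * x^(n-1)
d/dx [36x^12]
= 36 * 12 * x^(12-1)
= 432x^11
The coefficient is 432

432


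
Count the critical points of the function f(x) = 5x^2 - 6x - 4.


Find where f'(x) = 0:
f'(x) = 10x - 6
Set f'(x) = 0:
10x - 6 = 0
x = 6 / 10 = 3/5
This is a linear equation in x, so there is exactly one solution.
Number of critical points: 1

1


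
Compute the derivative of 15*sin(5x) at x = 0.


Apply the chain rule to differentiate 15*sin(5x):
d/dx [15*sin(5x)]
= 15 * cos(5x) * d/dx(5x)
= 15 * 5 * cos(5x)
= 75 * cos(5x)
Evaluate at x = 0:
= 75 * cos(0)
= 75 * 1
= 75

75


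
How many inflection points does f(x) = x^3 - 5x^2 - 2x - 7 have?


Inflection points occur where f''(x) = 0 and concavity changes.
f(x) = x^3 - 5x^2 - 2x - 7
f'(x) = 3x^2 - 10x - 2
f''(x) = 6x - 10
Set f''(x) = 0:
6x - 10 = 0
x = 10 / 6 = 5/3
Since f''(x) is linear (degree 1), it changes sign at this point.
Therefore there is exactly 1 inflection point.

1


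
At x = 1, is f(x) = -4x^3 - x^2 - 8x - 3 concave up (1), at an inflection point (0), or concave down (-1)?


Concavity is determined by the sign of f''(x).
f(x) = -4x^3 - x^2 - 8x - 3
f'(x) = -12x^2 - 2x - 8
f''(x) = -24x - 2
f''(1) = -24 * 1 - 2
= -24 - 2
= -26
Since f''(1) < 0, the function is concave down (-1)

-1


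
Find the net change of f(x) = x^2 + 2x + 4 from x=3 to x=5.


Net change = f(b) - f(a)
f(x) = x^2 + 2x + 4
Compute f(5):
f(5) = 1 * 5^2 + 2 * 5 + 4
= 25 + 10 + 4
= 39
Compute f(3):
f(3) = 1 * 3^2 + 2 * 3 + 4
= 9 + 6 + 4
= 19
Net change = 39 - 19 = 20

20


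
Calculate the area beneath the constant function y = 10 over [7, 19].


The area under a constant function y = 10 is a rectangle.
Width = 19 - 7 = 12
Height = 10
Area = width * height
= 12 * 10
= 120

120


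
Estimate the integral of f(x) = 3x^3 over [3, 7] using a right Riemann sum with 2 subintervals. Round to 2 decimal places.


Right Riemann sum uses right endpoints of each subinterval.
Interval: [3, 7], n = 2
dx = (7 - 3) / 2 = 2
Right endpoints: [5, 7]
f values: [375, 1029]
Sum = dx * (sum of f values)
= 2 * 1404
= 2808 = 2808.00

2808.00


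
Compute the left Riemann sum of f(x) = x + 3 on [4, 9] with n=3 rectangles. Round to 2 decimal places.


Left Riemann sum uses left endpoints of each subinterval.
Interval: [4, 9], n = 3
dx = (9 - 4) / 3 = 5/3
Left endpoints: [4, 17/3, 22/3]
f values: [7, 26/3, 31/3]
Sum = dx * (sum of f values)
= 5/3 * 26
= 130/3 ≈ 43.33

43.33


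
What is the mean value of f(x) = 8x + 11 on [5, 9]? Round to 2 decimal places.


Average value = 1/(b-a) * integral from a to b of f(x) dx
First compute the integral of 8x + 11:
F(x) = 4x^2 + 11x
F(9) = 4 * 81 + 11 * 9 = 423
F(5) = 4 * 25 + 11 * 5 = 155
Integral = 423 - 155 = 268
Average = 268 / (9 - 5) = 268 / 4
= 67 = 67.00

67.00


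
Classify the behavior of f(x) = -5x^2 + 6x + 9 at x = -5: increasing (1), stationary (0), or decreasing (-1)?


Compute f'(x) to determine behavior:
f'(x) = -10x + 6
f'(-5) = -10 * (-5) + 6
= 50 + 6
= 56
Since f'(-5) > 0, the function is increasing (1)

1


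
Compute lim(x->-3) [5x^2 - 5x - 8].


Since polynomials are continuous, we use direct substitution.
lim(x->-3) of 5x^2 - 5x - 8
= 5 * (-3)^2 - 5 * (-3) - 8
= 45 + 15 - 8
= 52

52


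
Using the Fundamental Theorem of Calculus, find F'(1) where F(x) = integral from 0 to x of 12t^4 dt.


By the Fundamental Theorem of Calculus (Part 1):
If F(x) = integral from 0 to x of f(t) dt, then F'(x) = f(x)
Here f(t) = 12t^4
So F'(x) = 12x^4
Evaluate at x = 1:
F'(1) = 12 * 1^4
= 12 * 1
= 12

12


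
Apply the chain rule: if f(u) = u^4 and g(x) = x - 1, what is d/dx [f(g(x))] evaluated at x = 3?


Using the chain rule: (f(g(x)))' = f'(g(x)) * g'(x)
First, find g(3):
g(3) = 1 * 3 - 1 = 2
Next, f'(u) = 4u^3
And g'(x) = 1
So f'(g(3)) * g'(3)
= 4 * 2^3 * 1
= 4 * 8 * 1
= 32

32


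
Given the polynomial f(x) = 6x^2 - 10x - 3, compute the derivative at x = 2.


Differentiate term by term using power and sum rules:
f(x) = 6x^2 - 10x - 3
f'(x) = 12x - 10
Substitute x = 2:
f'(2) = 12 * 2 - 10
= 24 - 10
= 14

14


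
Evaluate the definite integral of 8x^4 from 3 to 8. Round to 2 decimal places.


Find the antiderivative of 8x^4:
F(x) = 8/5 * x^5
Apply the Fundamental Theorem of Calculus:
F(8) - F(3)
= 8/5 * 8^5 - 8/5 * 3^5
= 8/5 * (32768 - 243)
= 8/5 * 32525
= 52040 = 52040.00

52040.00


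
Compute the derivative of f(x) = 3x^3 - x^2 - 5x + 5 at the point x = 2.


Differentiate f(x) = 3x^3 - x^2 - 5x + 5 term by term:
f'(x) = 9x^2 - 2x - 5
Substitute x = 2:
f'(2) = 9 * 2^2 - 2 * 2 - 5
= 36 - 4 - 5
= 27

27
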